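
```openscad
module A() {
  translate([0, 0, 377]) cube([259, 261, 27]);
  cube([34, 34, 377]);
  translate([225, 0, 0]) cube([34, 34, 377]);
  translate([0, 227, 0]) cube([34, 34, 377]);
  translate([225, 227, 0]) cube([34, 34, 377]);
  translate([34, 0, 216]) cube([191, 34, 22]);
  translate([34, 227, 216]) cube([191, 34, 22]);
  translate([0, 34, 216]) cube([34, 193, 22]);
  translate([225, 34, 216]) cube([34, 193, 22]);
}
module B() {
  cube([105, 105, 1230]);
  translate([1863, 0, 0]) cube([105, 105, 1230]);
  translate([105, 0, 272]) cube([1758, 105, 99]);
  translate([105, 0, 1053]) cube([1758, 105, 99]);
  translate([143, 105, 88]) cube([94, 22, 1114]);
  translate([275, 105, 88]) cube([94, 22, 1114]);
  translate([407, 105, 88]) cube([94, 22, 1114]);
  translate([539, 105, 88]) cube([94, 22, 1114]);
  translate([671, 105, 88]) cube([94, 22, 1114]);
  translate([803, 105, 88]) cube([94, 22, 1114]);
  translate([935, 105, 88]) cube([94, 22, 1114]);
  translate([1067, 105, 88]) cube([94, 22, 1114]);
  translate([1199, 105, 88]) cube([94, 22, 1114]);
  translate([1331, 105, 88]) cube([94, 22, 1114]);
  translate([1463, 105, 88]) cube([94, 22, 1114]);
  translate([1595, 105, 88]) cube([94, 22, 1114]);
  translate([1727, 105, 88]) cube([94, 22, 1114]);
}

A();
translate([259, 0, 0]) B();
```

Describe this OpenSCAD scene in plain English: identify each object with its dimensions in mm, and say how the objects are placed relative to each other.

A is a simple wooden stool: a rectangular seat 259 mm (x) by 261 mm (y), 27 mm thick, top face at z = 404 mm, on four square legs, each 34×34 mm in cross-section. The legs rest on z = 0, each flush with a corner of the seat. Four stretchers, 34 mm wide and 22 mm tall, connect adjacent legs with their undersides at z = 216 mm, each running between the inner faces of the legs it joins and aligned with the legs' outer faces on the other axis.

B is a fence section. Two 105×105 mm posts, 1230 mm tall, stand on the floor with a clear span of 1758 mm between their inner faces. Two horizontal rails of 105×99 mm section span the gap between the posts with their undersides at z = 272 mm and z = 1053 mm, flush with the posts' −y face. 13 pickets, each 94 mm wide, 22 mm thick and 1114 mm tall, are fixed to the +y face of the rails with their bottoms at z = 88 mm, evenly spaced across the span with equal gaps (rounded down to the nearest mm) at the −x end and between each pair — any rounding remainder accumulates at the +x end.

The fence section is against the stool's +x side, with their −y faces flush.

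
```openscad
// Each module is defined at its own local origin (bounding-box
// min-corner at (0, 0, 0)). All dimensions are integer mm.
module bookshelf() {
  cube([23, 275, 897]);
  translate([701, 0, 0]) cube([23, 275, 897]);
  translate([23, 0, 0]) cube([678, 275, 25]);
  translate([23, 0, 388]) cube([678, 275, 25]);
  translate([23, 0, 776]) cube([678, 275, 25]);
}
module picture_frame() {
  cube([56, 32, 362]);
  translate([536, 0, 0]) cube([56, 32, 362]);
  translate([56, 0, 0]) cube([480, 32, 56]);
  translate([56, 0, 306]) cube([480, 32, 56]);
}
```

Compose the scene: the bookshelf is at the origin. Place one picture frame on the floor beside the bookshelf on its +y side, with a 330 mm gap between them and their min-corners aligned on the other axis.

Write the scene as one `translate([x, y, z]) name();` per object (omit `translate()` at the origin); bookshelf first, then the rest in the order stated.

bookshelf();
translate([0, 605, 0]) picture_frame();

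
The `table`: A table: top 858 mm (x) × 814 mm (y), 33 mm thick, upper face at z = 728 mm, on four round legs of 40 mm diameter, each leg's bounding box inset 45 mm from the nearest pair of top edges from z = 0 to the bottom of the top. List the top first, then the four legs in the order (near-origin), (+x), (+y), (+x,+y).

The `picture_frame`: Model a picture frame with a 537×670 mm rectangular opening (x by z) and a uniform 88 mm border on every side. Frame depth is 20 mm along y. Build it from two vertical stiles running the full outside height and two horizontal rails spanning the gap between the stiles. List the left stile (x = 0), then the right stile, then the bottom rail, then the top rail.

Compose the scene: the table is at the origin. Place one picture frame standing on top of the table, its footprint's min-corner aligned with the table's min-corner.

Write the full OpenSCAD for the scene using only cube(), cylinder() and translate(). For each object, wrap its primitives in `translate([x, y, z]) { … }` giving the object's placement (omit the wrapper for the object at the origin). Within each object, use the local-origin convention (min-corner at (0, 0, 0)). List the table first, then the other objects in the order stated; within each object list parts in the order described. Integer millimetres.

translate([0, 0, 695]) cube([858, 814, 33]);
translate([65, 65, 0]) cylinder(h = 695, r = 20);
translate([793, 65, 0]) cylinder(h = 695, r = 20);
translate([65, 749, 0]) cylinder(h = 695, r = 20);
translate([793, 749, 0]) cylinder(h = 695, r = 20);
translate([0, 0, 728]) {
  cube([88, 20, 846]);
  translate([625, 0, 0]) cube([88, 20, 846]);
  translate([88, 0, 0]) cube([537, 20, 88]);
  translate([88, 0, 758]) cube([537, 20, 88]);
}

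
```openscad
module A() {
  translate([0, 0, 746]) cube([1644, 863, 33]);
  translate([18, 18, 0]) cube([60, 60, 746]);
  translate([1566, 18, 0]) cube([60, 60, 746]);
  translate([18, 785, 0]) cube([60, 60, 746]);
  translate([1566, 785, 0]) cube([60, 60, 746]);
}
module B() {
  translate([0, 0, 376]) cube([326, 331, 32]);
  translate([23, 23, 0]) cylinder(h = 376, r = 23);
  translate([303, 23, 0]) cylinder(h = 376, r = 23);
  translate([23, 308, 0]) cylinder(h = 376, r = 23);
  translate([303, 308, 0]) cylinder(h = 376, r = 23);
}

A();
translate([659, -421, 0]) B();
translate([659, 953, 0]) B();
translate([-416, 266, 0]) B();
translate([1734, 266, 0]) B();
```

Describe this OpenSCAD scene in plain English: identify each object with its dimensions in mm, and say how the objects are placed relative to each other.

A is a table: top 1644 mm (x) × 863 mm (y), 33 mm thick, upper face at z = 779 mm, on four 60×60 mm square legs, each inset 18 mm from the nearest pair of top edges, running from z = 0 to the bottom of the top.

B is a simple wooden stool: a rectangular seat 326 mm (x) by 331 mm (y), 32 mm thick, top face at z = 408 mm, on four round legs, each 46 mm in diameter. The legs rest on z = 0, each leg's axis is inset half a diameter from the nearest pair of seat edges (so the leg's bounding box is flush with the corner).

Four stools sit around the table at the −y, +y, −x, +x sides.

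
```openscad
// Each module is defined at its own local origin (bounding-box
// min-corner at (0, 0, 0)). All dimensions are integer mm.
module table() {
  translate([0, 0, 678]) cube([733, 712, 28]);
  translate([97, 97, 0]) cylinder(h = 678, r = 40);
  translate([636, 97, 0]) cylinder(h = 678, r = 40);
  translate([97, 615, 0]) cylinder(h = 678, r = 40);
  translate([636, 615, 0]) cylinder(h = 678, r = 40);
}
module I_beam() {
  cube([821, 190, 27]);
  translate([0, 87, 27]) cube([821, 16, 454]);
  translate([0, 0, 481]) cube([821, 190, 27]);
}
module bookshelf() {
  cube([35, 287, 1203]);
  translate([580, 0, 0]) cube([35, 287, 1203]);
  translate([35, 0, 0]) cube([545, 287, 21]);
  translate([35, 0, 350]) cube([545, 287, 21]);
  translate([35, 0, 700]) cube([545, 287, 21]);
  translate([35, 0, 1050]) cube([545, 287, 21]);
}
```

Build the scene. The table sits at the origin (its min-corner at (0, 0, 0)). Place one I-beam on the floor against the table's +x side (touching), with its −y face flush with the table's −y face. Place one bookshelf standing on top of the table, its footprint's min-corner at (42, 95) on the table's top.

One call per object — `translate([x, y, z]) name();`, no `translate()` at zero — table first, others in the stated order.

table();
translate([733, 0, 0]) I_beam();
translate([42, 95, 706]) bookshelf();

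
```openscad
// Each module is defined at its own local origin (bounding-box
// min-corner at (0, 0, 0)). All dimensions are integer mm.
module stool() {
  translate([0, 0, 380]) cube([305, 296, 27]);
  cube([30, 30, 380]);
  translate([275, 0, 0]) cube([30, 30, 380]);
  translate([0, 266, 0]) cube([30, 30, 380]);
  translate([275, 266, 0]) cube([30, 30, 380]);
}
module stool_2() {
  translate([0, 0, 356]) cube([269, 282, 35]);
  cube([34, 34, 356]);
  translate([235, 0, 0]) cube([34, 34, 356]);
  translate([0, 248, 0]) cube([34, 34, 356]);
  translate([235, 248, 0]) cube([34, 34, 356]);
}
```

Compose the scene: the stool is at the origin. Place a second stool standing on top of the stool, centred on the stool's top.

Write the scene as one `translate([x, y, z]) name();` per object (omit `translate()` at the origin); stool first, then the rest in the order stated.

stool();
translate([18, 7, 407]) stool_2();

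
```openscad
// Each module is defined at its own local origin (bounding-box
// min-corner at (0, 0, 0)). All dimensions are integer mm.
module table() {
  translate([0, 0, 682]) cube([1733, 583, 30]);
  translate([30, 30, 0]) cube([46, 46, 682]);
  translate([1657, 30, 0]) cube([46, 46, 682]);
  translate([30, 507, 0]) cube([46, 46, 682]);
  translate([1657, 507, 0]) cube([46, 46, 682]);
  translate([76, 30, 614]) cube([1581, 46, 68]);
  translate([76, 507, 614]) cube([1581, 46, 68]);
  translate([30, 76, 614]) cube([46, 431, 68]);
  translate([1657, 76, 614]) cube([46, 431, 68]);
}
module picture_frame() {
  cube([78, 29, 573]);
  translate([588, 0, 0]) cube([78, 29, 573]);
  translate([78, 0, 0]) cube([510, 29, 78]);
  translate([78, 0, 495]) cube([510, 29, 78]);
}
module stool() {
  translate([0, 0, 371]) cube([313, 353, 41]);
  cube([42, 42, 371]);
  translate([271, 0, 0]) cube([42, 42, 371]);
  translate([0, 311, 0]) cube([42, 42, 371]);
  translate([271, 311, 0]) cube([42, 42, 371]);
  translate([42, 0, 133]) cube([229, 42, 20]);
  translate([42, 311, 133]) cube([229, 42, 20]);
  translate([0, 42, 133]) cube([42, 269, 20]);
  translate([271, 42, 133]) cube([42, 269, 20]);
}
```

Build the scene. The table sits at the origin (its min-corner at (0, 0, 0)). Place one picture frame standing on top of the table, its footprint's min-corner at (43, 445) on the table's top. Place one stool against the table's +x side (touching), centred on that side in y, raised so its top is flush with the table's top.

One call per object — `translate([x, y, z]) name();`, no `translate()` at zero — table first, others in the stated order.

table();
translate([43, 445, 712]) picture_frame();
translate([1733, 115, 300]) stool();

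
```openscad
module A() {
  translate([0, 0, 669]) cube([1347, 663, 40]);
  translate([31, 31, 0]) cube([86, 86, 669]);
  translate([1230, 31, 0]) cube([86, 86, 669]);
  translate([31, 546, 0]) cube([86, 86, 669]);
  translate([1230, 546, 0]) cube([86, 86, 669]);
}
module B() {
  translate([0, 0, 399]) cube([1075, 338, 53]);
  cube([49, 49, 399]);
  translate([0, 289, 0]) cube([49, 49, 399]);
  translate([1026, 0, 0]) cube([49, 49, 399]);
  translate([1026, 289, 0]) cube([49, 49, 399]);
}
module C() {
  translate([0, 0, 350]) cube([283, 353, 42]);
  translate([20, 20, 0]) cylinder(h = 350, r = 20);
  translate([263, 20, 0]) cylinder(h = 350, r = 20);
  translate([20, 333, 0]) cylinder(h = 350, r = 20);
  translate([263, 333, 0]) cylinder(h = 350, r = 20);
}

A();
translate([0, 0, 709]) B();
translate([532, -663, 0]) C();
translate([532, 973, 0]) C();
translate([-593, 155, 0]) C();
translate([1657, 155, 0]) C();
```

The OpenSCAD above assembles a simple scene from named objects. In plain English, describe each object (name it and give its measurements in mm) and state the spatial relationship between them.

A is a table: top 1347 mm (x) × 663 mm (y), 40 mm thick, upper face at z = 709 mm, on four 86×86 mm square legs, each inset 31 mm from the nearest pair of top edges, running from z = 0 to the bottom of the top.

B is a bench: a 1075×338 mm seat slab, 53 mm thick, top at z = 452 mm, on four 49×49 mm square legs flush with the seat corners and standing on z = 0.

C is a four-legged stool. The seat is 283×353 mm, 42 mm thick, top at z = 392 mm. It stands on four round legs, each 40 mm in diameter, from z = 0 to the seat underside, each leg's axis is inset half a diameter from the nearest pair of seat edges (so the leg's bounding box is flush with the corner).

The bench is on top of the table. Four stools sit around the table at the −y, +y, −x, +x sides.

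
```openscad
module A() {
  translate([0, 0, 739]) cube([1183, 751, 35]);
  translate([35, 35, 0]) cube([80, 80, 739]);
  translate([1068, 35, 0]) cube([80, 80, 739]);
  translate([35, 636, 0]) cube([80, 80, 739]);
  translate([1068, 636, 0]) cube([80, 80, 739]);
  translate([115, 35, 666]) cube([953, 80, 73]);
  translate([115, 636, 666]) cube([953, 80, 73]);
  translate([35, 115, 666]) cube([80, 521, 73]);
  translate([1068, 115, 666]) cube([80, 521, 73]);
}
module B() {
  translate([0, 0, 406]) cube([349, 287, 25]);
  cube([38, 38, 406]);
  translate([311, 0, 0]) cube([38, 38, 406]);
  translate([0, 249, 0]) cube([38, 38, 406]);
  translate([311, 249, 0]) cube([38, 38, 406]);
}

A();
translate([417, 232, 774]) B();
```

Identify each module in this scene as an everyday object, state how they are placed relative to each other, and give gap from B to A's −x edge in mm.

A is a table. B is a stool. The stool is on top of the table, centred. The gap from the stool to the table's −x edge is 417 mm.

The stool's min-x is at 417; the table's min-x is 0; gap = 417 mm.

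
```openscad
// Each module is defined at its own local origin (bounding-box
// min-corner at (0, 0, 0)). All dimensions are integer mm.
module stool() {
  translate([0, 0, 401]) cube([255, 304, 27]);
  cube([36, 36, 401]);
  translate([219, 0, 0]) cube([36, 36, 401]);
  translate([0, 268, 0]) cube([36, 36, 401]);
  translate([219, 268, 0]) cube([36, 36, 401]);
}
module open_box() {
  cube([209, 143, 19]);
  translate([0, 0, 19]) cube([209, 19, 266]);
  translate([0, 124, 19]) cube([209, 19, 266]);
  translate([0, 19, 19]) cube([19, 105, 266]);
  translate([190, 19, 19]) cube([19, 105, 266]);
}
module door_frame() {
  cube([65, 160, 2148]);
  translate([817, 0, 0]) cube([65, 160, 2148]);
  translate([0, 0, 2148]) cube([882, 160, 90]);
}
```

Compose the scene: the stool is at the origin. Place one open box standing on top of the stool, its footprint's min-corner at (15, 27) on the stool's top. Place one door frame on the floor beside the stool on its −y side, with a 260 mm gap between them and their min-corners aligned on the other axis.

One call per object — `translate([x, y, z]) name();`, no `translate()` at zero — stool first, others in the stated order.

stool();
translate([15, 27, 428]) open_box();
translate([0, -420, 0]) door_frame();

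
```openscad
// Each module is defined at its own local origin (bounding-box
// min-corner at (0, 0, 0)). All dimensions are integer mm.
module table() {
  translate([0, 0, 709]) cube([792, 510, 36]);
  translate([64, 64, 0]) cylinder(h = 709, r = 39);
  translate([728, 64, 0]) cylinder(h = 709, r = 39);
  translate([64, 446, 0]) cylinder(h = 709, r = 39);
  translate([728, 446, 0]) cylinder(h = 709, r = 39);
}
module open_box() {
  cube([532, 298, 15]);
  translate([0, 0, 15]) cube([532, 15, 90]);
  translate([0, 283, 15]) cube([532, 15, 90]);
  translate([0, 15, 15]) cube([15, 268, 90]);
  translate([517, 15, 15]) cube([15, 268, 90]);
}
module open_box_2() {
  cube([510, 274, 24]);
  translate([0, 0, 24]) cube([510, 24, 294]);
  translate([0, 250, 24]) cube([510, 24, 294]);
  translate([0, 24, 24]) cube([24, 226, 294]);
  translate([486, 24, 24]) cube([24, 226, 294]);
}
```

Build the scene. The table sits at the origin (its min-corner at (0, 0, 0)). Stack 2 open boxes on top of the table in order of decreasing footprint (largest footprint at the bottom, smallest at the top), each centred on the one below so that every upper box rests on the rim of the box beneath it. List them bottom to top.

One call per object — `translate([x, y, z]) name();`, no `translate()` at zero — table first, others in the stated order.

table();
translate([130, 106, 745]) open_box();
translate([141, 118, 850]) open_box_2();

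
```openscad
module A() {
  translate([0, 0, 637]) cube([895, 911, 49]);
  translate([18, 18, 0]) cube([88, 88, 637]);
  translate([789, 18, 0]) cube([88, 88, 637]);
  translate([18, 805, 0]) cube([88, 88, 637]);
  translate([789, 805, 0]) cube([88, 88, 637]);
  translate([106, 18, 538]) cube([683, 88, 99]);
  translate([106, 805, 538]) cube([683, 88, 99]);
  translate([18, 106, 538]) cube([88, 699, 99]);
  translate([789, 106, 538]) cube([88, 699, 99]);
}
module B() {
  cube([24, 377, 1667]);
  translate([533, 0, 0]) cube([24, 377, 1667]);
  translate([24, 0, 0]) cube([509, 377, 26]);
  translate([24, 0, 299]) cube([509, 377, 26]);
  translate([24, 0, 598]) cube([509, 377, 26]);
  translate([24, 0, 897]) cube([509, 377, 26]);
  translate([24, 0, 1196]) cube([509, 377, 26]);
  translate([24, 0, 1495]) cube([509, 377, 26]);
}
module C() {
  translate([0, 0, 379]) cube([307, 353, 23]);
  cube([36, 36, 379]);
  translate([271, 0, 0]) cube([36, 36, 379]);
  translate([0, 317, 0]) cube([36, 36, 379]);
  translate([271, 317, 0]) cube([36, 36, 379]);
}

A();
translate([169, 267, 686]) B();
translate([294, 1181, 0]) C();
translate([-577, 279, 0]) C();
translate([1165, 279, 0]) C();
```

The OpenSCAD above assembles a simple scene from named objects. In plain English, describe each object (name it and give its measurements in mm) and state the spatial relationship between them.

A is a table: top 895 mm (x) × 911 mm (y), 49 mm thick, upper face at z = 686 mm, on four 88×88 mm square legs, each inset 18 mm from the nearest pair of top edges, running from z = 0 to the bottom of the top. Four apron rails, 88 mm thick and 99 mm tall, run between adjacent legs with their top edges flush with the underside of the top and their outer faces flush with the legs' outer faces.

B is a bookshelf 557 mm wide overall, 377 mm deep and 1667 mm tall. The two sides are 24 mm thick vertical panels. 6 horizontal shelves of 26 mm thickness span between the inner faces of the sides; the lowest shelf sits on the floor and shelves are stacked with a clear vertical gap of 273 mm between each pair.

C is a four-legged stool. The seat is 307×353 mm, 23 mm thick, top at z = 402 mm. It stands on four square legs, each 36×36 mm in cross-section, from z = 0 to the seat underside, each flush with a corner of the seat.

The bookshelf is on top of the table, centred. Three stools sit around the table at the +y, −x, +x sides.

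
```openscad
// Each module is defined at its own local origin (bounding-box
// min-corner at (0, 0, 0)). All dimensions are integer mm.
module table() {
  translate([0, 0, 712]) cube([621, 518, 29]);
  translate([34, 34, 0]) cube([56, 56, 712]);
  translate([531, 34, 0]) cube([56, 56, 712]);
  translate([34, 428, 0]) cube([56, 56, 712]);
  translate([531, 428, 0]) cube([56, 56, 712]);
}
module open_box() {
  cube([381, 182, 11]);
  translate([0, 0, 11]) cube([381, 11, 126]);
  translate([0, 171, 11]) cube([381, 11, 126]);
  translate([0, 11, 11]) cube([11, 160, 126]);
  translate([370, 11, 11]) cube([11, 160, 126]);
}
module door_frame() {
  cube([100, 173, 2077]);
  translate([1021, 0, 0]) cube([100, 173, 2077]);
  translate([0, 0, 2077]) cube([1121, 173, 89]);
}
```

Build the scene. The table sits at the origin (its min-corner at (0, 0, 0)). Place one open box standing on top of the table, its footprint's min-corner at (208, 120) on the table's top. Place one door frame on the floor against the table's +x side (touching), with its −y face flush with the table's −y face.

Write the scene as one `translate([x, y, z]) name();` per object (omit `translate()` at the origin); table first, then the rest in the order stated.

table();
translate([208, 120, 741]) open_box();
translate([621, 0, 0]) door_frame();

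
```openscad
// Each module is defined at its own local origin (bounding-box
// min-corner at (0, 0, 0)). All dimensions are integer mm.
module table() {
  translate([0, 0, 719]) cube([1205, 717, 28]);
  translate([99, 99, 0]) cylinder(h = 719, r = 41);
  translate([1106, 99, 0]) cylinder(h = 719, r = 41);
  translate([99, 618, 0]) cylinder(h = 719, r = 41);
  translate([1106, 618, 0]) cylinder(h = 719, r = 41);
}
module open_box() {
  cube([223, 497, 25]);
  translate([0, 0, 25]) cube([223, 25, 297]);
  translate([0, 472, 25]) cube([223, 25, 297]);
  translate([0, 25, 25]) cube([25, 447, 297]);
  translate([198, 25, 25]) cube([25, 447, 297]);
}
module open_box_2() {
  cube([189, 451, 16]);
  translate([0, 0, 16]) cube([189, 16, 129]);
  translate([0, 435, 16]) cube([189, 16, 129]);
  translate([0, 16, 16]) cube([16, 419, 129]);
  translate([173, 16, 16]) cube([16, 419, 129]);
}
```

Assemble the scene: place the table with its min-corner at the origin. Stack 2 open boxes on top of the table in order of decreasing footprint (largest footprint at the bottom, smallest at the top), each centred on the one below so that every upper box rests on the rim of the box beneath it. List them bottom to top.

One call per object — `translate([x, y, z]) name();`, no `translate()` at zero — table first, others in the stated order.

table();
translate([491, 110, 747]) open_box();
translate([508, 133, 1069]) open_box_2();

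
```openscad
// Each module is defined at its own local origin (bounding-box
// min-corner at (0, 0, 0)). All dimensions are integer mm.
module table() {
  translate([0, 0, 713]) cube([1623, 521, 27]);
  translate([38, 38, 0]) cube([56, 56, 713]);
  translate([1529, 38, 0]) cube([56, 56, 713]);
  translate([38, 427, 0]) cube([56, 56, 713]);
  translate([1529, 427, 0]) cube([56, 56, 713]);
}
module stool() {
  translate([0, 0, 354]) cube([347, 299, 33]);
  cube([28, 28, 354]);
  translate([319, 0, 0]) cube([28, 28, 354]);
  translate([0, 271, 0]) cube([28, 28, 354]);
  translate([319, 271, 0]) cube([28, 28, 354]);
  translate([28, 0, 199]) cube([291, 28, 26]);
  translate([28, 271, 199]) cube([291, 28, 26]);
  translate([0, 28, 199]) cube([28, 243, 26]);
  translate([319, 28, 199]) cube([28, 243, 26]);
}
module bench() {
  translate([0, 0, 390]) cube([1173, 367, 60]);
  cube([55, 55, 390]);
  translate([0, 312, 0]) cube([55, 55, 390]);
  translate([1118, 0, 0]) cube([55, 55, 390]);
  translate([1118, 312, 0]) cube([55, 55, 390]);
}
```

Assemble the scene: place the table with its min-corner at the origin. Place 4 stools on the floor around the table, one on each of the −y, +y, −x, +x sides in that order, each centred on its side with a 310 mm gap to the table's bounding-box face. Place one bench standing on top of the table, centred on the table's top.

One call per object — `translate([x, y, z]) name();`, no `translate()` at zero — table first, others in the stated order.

table();
translate([638, -609, 0]) stool();
translate([638, 831, 0]) stool();
translate([-657, 111, 0]) stool();
translate([1933, 111, 0]) stool();
translate([225, 77, 740]) bench();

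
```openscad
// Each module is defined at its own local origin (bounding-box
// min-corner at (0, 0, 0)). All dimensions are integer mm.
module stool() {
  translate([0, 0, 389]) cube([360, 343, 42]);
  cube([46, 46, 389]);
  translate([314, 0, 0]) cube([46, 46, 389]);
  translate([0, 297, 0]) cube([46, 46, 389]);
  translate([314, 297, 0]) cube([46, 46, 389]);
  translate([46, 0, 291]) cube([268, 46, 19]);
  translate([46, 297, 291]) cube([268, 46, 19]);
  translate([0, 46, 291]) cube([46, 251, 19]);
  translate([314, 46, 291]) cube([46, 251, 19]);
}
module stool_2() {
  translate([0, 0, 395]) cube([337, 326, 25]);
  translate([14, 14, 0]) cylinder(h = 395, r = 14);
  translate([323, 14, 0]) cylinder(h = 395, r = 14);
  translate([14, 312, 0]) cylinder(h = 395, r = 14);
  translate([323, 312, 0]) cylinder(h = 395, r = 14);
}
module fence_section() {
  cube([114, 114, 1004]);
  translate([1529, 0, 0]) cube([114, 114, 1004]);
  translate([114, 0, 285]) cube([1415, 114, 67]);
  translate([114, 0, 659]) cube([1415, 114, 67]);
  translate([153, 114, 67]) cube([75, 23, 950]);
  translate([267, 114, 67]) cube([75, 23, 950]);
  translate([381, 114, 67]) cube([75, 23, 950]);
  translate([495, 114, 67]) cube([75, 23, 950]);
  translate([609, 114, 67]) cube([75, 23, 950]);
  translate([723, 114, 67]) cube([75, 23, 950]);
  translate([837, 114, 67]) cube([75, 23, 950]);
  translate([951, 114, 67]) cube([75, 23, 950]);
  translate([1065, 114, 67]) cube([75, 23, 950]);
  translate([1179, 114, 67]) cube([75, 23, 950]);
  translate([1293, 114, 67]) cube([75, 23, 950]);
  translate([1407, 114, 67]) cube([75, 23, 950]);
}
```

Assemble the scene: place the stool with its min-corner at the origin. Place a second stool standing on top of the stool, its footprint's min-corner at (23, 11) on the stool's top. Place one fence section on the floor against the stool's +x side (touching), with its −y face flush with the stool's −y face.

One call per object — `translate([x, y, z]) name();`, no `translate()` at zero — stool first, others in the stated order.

stool();
translate([23, 11, 431]) stool_2();
translate([360, 0, 0]) fence_section();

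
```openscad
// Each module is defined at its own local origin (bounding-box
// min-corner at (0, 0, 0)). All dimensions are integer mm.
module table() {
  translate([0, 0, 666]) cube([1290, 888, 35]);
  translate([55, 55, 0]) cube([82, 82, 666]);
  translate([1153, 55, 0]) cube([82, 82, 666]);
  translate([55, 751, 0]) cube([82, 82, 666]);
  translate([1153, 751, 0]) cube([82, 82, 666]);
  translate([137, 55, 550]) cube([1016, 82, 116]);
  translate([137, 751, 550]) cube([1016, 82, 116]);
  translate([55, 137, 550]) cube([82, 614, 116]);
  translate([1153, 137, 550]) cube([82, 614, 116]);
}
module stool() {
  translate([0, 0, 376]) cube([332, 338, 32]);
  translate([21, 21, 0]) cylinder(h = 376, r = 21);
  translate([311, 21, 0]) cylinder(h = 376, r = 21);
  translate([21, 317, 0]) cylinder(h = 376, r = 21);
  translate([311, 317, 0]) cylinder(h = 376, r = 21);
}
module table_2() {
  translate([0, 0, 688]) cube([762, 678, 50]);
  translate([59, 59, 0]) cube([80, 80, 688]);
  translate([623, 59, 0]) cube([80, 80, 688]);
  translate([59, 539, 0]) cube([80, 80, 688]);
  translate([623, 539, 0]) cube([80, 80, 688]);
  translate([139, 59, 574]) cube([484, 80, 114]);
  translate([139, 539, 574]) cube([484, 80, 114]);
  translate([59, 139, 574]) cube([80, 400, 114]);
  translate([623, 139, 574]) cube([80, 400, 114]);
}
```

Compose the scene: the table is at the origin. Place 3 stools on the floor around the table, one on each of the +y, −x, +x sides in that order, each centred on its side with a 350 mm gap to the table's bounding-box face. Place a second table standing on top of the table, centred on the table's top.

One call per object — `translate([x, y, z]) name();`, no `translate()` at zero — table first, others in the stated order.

table();
translate([479, 1238, 0]) stool();
translate([-682, 275, 0]) stool();
translate([1640, 275, 0]) stool();
translate([264, 105, 701]) table_2();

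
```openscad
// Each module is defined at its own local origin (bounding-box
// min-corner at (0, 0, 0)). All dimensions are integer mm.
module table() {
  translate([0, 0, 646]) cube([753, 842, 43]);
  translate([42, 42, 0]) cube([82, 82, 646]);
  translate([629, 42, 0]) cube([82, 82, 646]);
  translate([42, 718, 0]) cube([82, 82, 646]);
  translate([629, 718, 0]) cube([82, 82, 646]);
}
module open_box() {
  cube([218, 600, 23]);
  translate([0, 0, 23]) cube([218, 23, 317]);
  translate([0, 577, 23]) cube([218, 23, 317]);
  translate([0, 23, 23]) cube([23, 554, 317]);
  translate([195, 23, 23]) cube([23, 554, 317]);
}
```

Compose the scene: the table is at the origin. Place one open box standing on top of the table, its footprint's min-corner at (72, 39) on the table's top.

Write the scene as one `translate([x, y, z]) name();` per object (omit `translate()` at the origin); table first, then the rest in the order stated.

table();
translate([72, 39, 689]) open_box();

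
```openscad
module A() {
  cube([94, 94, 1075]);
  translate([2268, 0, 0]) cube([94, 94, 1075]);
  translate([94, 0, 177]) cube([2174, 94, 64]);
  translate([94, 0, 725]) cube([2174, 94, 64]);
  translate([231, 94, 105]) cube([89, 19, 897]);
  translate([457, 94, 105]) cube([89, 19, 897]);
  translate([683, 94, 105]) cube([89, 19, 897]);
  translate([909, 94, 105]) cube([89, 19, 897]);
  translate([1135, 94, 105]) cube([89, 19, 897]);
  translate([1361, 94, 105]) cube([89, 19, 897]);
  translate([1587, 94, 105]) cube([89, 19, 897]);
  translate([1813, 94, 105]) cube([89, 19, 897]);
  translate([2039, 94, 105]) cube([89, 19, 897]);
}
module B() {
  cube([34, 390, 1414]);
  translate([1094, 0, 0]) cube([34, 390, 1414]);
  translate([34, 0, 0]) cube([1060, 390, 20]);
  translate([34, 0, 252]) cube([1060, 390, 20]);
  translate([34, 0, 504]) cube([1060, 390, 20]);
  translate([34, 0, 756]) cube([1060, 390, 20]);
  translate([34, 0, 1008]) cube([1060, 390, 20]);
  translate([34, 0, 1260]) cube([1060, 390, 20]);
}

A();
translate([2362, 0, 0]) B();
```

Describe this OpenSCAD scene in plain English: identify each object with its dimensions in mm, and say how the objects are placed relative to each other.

A is a fence section. Two 94×94 mm posts, 1075 mm tall, stand on the floor with a clear span of 2174 mm between their inner faces. Two horizontal rails of 94×64 mm section span the gap between the posts with their undersides at z = 177 mm and z = 725 mm, flush with the posts' −y face. 9 pickets, each 89 mm wide, 19 mm thick and 897 mm tall, are fixed to the +y face of the rails with their bottoms at z = 105 mm, evenly spaced across the span with equal gaps (rounded down to the nearest mm) at the −x end and between each pair — any rounding remainder accumulates at the +x end.

B is a bookshelf 1128 mm wide overall, 390 mm deep and 1414 mm tall. The two sides are 34 mm thick vertical panels. 6 horizontal shelves of 20 mm thickness span between the inner faces of the sides; the lowest shelf sits on the floor and shelves are stacked with a clear vertical gap of 232 mm between each pair.

The bookshelf is against the fence section's +x side, with their −y faces flush.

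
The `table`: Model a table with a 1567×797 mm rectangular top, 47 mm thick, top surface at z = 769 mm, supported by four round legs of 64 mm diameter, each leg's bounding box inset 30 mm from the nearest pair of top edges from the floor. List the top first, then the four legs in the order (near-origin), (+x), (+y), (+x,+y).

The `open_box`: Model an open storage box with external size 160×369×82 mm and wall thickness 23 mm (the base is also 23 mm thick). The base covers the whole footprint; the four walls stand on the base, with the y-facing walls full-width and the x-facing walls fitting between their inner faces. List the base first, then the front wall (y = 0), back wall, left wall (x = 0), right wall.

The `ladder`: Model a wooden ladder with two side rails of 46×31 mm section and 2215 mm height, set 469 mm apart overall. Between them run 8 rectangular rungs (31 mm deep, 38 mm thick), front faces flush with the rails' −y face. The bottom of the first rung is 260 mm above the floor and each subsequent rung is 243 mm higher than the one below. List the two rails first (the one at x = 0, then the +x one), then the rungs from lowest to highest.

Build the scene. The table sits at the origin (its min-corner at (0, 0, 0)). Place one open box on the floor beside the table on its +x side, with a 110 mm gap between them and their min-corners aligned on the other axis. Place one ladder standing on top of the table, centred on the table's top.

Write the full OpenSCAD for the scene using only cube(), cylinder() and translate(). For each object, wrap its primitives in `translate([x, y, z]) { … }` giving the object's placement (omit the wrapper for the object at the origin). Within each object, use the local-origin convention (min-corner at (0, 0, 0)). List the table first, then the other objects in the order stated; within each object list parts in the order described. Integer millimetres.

translate([0, 0, 722]) cube([1567, 797, 47]);
translate([62, 62, 0]) cylinder(h = 722, r = 32);
translate([1505, 62, 0]) cylinder(h = 722, r = 32);
translate([62, 735, 0]) cylinder(h = 722, r = 32);
translate([1505, 735, 0]) cylinder(h = 722, r = 32);
translate([1677, 0, 0]) {
  cube([160, 369, 23]);
  translate([0, 0, 23]) cube([160, 23, 59]);
  translate([0, 346, 23]) cube([160, 23, 59]);
  translate([0, 23, 23]) cube([23, 323, 59]);
  translate([137, 23, 23]) cube([23, 323, 59]);
}
translate([549, 383, 769]) {
  cube([46, 31, 2215]);
  translate([423, 0, 0]) cube([46, 31, 2215]);
  translate([46, 0, 260]) cube([377, 31, 38]);
  translate([46, 0, 503]) cube([377, 31, 38]);
  translate([46, 0, 746]) cube([377, 31, 38]);
  translate([46, 0, 989]) cube([377, 31, 38]);
  translate([46, 0, 1232]) cube([377, 31, 38]);
  translate([46, 0, 1475]) cube([377, 31, 38]);
  translate([46, 0, 1718]) cube([377, 31, 38]);
  translate([46, 0, 1961]) cube([377, 31, 38]);
}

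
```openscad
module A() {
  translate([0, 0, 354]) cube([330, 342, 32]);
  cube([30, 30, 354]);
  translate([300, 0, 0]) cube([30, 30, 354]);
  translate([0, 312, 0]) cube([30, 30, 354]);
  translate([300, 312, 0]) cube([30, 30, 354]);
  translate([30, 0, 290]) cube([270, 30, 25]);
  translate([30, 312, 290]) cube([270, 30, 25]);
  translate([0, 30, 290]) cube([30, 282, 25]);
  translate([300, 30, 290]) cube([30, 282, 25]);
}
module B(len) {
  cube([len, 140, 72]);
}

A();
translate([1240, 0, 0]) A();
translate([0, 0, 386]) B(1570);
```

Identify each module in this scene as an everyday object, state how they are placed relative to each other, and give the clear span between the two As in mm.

Second stool starts at x = 1240; first ends at x = 330; clear span = 1240 − 330 = 910 mm.

A is a stool. B is a beam. A beam spans the tops of two stools. The clear span between the two stools is 910 mm.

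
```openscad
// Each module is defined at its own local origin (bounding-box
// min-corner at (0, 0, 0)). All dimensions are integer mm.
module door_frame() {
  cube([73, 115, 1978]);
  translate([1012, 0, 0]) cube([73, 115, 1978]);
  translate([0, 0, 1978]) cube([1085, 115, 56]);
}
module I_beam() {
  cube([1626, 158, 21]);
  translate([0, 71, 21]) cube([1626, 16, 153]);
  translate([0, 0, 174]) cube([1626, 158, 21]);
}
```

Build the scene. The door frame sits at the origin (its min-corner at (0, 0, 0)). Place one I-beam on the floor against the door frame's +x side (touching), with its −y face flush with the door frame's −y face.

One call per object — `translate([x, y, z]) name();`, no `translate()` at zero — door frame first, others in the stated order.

door_frame();
translate([1085, 0, 0]) I_beam();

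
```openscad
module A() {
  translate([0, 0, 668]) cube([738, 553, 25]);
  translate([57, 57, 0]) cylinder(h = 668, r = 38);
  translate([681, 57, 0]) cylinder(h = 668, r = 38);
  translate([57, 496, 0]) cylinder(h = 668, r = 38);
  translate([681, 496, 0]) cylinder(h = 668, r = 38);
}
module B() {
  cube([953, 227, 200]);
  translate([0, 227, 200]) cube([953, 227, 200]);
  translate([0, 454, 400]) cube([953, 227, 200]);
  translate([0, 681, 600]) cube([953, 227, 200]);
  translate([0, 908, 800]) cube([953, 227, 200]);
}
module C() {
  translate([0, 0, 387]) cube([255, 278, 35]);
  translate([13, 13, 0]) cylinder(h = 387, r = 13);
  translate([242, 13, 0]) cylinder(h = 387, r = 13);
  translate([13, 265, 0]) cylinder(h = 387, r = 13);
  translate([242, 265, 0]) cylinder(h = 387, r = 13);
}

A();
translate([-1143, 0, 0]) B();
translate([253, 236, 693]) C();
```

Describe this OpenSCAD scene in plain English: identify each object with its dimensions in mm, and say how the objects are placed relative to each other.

A is a table with a 738×553 mm rectangular top, 25 mm thick, top surface at z = 693 mm, supported by four round legs of 76 mm diameter, each leg's bounding box inset 19 mm from the nearest pair of top edges, running from the floor.

B is a straight staircase of 5 solid steps. Each step is 953 mm wide (x), 227 mm deep (y, the going) and 200 mm tall (the rise). The first step rests on the floor; each subsequent step sits one going further in +y and one rise higher in +z, directly behind and above the previous step with no overlap.

C is a four-legged stool. The seat is 255×278 mm, 35 mm thick, top at z = 422 mm. It stands on four round legs, each 26 mm in diameter, from z = 0 to the seat underside, each leg's axis is inset half a diameter from the nearest pair of seat edges (so the leg's bounding box is flush with the corner).

The staircase is on the floor beside the table on its −x side. The stool is on top of the table.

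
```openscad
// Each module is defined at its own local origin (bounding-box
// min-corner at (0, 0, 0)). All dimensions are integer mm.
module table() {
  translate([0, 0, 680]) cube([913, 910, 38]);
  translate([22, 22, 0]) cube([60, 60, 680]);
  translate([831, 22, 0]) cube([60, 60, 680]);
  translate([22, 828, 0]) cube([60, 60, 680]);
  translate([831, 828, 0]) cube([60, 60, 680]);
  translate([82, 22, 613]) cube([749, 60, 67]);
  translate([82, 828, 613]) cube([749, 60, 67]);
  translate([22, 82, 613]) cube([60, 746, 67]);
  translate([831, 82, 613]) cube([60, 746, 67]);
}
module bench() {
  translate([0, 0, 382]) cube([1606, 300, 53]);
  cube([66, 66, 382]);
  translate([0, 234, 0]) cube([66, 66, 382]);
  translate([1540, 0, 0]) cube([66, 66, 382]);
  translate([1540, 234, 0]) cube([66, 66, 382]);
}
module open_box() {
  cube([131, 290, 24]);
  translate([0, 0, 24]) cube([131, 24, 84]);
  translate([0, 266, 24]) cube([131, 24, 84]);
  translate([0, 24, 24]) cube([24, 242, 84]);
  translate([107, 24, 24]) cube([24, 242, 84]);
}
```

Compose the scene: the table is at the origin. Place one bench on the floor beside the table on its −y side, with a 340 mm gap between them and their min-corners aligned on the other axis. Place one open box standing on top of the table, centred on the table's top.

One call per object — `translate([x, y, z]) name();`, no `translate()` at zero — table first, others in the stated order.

table();
translate([0, -640, 0]) bench();
translate([391, 310, 718]) open_box();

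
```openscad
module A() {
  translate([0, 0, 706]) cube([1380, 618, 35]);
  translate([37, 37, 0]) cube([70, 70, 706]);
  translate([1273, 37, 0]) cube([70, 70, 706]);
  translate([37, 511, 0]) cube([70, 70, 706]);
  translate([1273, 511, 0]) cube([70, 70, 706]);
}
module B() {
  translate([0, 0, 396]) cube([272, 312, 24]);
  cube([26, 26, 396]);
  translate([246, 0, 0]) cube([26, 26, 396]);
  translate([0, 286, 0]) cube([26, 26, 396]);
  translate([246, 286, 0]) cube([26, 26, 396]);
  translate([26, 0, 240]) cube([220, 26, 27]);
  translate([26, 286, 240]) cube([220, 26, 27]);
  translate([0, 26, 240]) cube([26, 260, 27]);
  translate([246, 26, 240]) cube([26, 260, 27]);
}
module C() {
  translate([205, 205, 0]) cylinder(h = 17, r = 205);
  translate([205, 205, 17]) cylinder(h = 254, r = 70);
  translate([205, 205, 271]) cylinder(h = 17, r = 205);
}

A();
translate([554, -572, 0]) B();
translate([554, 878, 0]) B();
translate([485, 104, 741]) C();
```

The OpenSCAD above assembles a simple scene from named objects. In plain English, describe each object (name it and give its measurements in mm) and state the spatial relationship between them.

A is a table with a 1380×618 mm rectangular top, 35 mm thick, top surface at z = 741 mm, supported by four 70×70 mm square legs, each inset 37 mm from the nearest pair of top edges, running from the floor.

B is a simple wooden stool: a rectangular seat 272 mm (x) by 312 mm (y), 24 mm thick, top face at z = 420 mm, on four square legs, each 26×26 mm in cross-section. The legs rest on z = 0, each flush with a corner of the seat. Four stretchers, 26 mm wide and 27 mm tall, connect adjacent legs with their undersides at z = 240 mm, each running between the inner faces of the legs it joins and aligned with the legs' outer faces on the other axis.

C is a spool: two coaxial disc flanges of radius 205 mm and thickness 17 mm, joined by a core cylinder of radius 70 mm and height 254 mm. The lower flange rests on z = 0 and the three cylinders share a vertical axis.

Two stools sit around the table at the −y, +y sides. The spool is on top of the table, centred.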